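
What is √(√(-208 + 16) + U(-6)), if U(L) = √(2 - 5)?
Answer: 3*3^(¼)*√I ≈ 2.7918 + 2.7918*I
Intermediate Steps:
U(L) = I*√3 (U(L) = √(-3) = I*√3)
√(√(-208 + 16) + U(-6)) = √(√(-208 + 16) + I*√3) = √(√(-192) + I*√3) = √(8*I*√3 + I*√3) = √(9*I*√3) = 3*3^(¼)*√I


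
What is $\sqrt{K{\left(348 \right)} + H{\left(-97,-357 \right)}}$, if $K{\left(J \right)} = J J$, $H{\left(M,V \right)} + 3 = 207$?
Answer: $2 \sqrt{30327} \approx 348.29$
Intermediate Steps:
$H{\left(M,V \right)} = 204$ ($H{\left(M,V \right)} = -3 + 207 = 204$)
$K{\left(J \right)} = J^{2}$
$\sqrt{K{\left(348 \right)} + H{\left(-97,-357 \right)}} = \sqrt{348^{2} + 204} = \sqrt{121104 + 204} = \sqrt{121308} = 2 \sqrt{30327}$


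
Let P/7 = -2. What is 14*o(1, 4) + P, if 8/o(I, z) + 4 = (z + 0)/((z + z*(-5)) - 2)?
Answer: -770/19 ≈ -40.526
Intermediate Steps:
P = -14 (P = 7*(-2) = -14)
o(I, z) = 8/(-4 + z/(-2 - 4*z)) (o(I, z) = 8/(-4 + (z + 0)/((z + z*(-5)) - 2)) = 8/(-4 + z/((z - 5*z) - 2)) = 8/(-4 + z/(-4*z - 2)) = 8/(-4 + z/(-2 - 4*z)))
14*o(1, 4) + P = 14*(16*(-1 - 2*4)/(8 + 17*4)) - 14 = 14*(16*(-1 - 8)/(8 + 68)) - 14 = 14*(16*(-9)/76) - 14 = 14*(16*(1/76)*(-9)) - 14 = 14*(-36/19) - 14 = -504/19 - 14 = -770/19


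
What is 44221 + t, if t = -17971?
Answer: 26250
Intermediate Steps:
44221 + t = 44221 - 17971 = 26250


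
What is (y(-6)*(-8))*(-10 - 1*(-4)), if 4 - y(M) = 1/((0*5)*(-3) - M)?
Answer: 184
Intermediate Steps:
y(M) = 4 + 1/M (y(M) = 4 - 1/((0*5)*(-3) - M) = 4 - 1/(0*(-3) - M) = 4 - 1/(0 - M) = 4 - 1/((-M)) = 4 - (-1)/M = 4 + 1/M)
(y(-6)*(-8))*(-10 - 1*(-4)) = ((4 + 1/(-6))*(-8))*(-10 - 1*(-4)) = ((4 - ⅙)*(-8))*(-10 + 4) = ((23/6)*(-8))*(-6) = -92/3*(-6) = 184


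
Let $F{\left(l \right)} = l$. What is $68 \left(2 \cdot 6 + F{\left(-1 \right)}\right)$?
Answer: $748$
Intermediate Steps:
$68 \left(2 \cdot 6 + F{\left(-1 \right)}\right) = 68 \left(2 \cdot 6 - 1\right) = 68 \left(12 - 1\right) = 68 \cdot 11 = 748$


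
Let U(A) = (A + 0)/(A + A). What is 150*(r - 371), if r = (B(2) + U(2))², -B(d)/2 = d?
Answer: -107625/2 ≈ -53813.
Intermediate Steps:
B(d) = -2*d
U(A) = ½ (U(A) = A/((2*A)) = A*(1/(2*A)) = ½)
r = 49/4 (r = (-2*2 + ½)² = (-4 + ½)² = (-7/2)² = 49/4 ≈ 12.250)
150*(r - 371) = 150*(49/4 - 371) = 150*(-1435/4) = -107625/2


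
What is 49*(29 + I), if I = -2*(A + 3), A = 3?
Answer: 833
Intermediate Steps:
I = -12 (I = -2*(3 + 3) = -2*6 = -12)
49*(29 + I) = 49*(29 - 12) = 49*17 = 833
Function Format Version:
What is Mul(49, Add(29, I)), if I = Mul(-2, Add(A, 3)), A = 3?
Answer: 833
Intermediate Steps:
I = -12 (I = Mul(-2, Add(3, 3)) = Mul(-2, 6) = -12)
Mul(49, Add(29, I)) = Mul(49, Add(29, -12)) = Mul(49, 17) = 833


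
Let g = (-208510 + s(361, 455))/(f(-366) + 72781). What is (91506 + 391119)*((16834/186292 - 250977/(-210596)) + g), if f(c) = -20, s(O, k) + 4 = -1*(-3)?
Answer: -41955752475649769625/54895865782276 ≈ -7.6428e+5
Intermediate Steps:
s(O, k) = -1 (s(O, k) = -4 - 1*(-3) = -4 + 3 = -1)
g = -208511/72761 (g = (-208510 - 1)/(-20 + 72781) = -208511/72761 ≈ -2.8657)
(91506 + 391119)*((16834/186292 - 250977/(-210596)) + g) = (91506 + 391119)*((16834/186292 - 250977/(-210596)) - 208511/72761) = 482625*((16834*(1/186292) - 250977*(-1/210596)) - 208511/72761) = 482625*((8417/93146 + 250977/210596) - 208511/72761) = 482625*(12575045087/9808087508 - 208511/72761) = 482625*(-1130121278805381/713646255169588) = -41955752475649769625/54895865782276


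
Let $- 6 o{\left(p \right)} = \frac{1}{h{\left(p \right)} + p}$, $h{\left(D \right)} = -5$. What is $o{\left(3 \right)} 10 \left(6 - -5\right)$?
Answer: $\frac{55}{6} \approx 9.1667$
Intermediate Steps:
$o{\left(p \right)} = - \frac{1}{6 \left(-5 + p\right)}$
$o{\left(3 \right)} 10 \left(6 - -5\right) = - \frac{1}{-30 + 6 \cdot 3} \cdot 10 \left(6 - -5\right) = - \frac{1}{-30 + 18} \cdot 10 \left(6 + 5\right) = - \frac{1}{-12} \cdot 10 \cdot 11 = \left(-1\right) \left(- \frac{1}{12}\right) 10 \cdot 11 = \frac{1}{12} \cdot 10 \cdot 11 = \frac{5}{6} \cdot 11 = \frac{55}{6}$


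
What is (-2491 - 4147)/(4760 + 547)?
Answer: -6638/5307 ≈ -1.2508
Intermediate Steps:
(-2491 - 4147)/(4760 + 547) = -6638/5307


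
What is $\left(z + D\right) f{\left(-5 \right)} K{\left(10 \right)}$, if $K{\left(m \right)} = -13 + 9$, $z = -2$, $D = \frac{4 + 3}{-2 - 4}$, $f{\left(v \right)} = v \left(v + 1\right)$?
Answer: $\frac{760}{3} \approx 253.33$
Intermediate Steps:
$f{\left(v \right)} = v \left(1 + v\right)$
$D = - \frac{7}{6}$ ($D = \frac{7}{-6} = 7 \left(- \frac{1}{6}\right) = - \frac{7}{6} \approx -1.1667$)
$K{\left(m \right)} = -4$
$\left(z + D\right) f{\left(-5 \right)} K{\left(10 \right)} = \left(-2 - \frac{7}{6}\right) \left(- 5 \left(1 - 5\right)\right) \left(-4\right) = - \frac{19 \left(\left(-5\right) \left(-4\right)\right)}{6} \left(-4\right) = \left(- \frac{19}{6}\right) 20 \left(-4\right) = \left(- \frac{190}{3}\right) \left(-4\right) = \frac{760}{3}$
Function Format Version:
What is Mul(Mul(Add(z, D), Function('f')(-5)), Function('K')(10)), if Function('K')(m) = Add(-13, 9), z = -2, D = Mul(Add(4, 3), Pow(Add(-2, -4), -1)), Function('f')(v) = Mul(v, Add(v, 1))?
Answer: Rational(760, 3) ≈ 253.33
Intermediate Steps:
Function('f')(v) = Mul(v, Add(1, v))
D = Rational(-7, 6) (D = Mul(7, Pow(-6, -1)) = Mul(7, Rational(-1, 6)) = Rational(-7, 6) ≈ -1.1667)
Function('K')(m) = -4
Mul(Mul(Add(z, D), Function('f')(-5)), Function('K')(10)) = Mul(Mul(Add(-2, Rational(-7, 6)), Mul(-5, Add(1, -5))), -4) = Mul(Mul(Rational(-19, 6), Mul(-5, -4)), -4) = Mul(Mul(Rational(-19, 6), 20), -4) = Mul(Rational(-190, 3), -4) = Rational(760, 3)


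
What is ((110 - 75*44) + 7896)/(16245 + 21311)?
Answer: 2353/18778 ≈ 0.12531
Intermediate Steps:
((110 - 75*44) + 7896)/(16245 + 21311) = ((110 - 3300) + 7896)/37556 = (-3190 + 7896)*(1/37556) = 4706*(1/37556) = 2353/18778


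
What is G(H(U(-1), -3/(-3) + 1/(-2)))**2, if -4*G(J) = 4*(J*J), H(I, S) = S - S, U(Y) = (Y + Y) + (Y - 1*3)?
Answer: 0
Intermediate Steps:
U(Y) = -3 + 3*Y (U(Y) = 2*Y + (Y - 3) = 2*Y + (-3 + Y) = -3 + 3*Y)
H(I, S) = 0
G(J) = -J**2 (G(J) = -J*J = -J**2)
G(H(U(-1), -3/(-3) + 1/(-2)))**2 = (-1*0**2)**2 = (-1*0)**2 = 0**2 = 0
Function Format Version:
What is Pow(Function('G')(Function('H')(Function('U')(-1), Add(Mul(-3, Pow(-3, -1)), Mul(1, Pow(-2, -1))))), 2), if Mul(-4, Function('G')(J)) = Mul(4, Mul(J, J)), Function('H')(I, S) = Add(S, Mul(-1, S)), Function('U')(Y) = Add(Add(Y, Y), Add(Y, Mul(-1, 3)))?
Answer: 0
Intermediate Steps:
Function('U')(Y) = Add(-3, Mul(3, Y)) (Function('U')(Y) = Add(Mul(2, Y), Add(Y, -3)) = Add(Mul(2, Y), Add(-3, Y)) = Add(-3, Mul(3, Y)))
Function('H')(I, S) = 0
Function('G')(J) = Mul(-1, Pow(J, 2)) (Function('G')(J) = Mul(Rational(-1, 4), Mul(4, Mul(J, J))) = Mul(Rational(-1, 4), Mul(4, Pow(J, 2))) = Mul(-1, Pow(J, 2)))
Pow(Function('G')(Function('H')(Function('U')(-1), Add(Mul(-3, Pow(-3, -1)), Mul(1, Pow(-2, -1))))), 2) = Pow(Mul(-1, Pow(0, 2)), 2) = Pow(Mul(-1, 0), 2) = Pow(0, 2) = 0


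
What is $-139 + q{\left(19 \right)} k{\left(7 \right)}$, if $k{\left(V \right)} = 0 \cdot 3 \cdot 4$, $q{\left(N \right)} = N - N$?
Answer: $-139$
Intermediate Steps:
$q{\left(N \right)} = 0$
$k{\left(V \right)} = 0$ ($k{\left(V \right)} = 0 \cdot 4 = 0$)
$-139 + q{\left(19 \right)} k{\left(7 \right)} = -139 + 0 \cdot 0 = -139 + 0 = -139$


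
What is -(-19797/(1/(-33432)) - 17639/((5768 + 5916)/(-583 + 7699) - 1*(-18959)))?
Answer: -22324961852484747/33730982 ≈ -6.6185e+8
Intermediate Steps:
-(-19797/(1/(-33432)) - 17639/((5768 + 5916)/(-583 + 7699) - 1*(-18959))) = -(-19797/(-1/33432) - 17639/(11684/7116 + 18959)) = -(-19797*(-33432) - 17639/(11684*(1/7116) + 18959)) = -(661853304 - 17639/(2921/1779 + 18959)) = -(661853304 - 17639/33730982/1779) = -(661853304 - 17639*1779/33730982) = -(661853304 - 31379781/33730982) = -1*22324961852484747/33730982 = -22324961852484747/33730982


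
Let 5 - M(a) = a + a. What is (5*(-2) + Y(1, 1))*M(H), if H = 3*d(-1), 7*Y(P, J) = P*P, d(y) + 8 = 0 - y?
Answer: -3243/7 ≈ -463.29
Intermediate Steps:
d(y) = -8 - y (d(y) = -8 + (0 - y) = -8 - y)
Y(P, J) = P²/7 (Y(P, J) = (P*P)/7 = P²/7)
H = -21 (H = 3*(-8 - 1*(-1)) = 3*(-8 + 1) = 3*(-7) = -21)
M(a) = 5 - 2*a (M(a) = 5 - (a + a) = 5 - 2*a)
(5*(-2) + Y(1, 1))*M(H) = (5*(-2) + (⅐)*1²)*(5 - 2*(-21)) = (-10 + (⅐)*1)*(5 + 42) = (-10 + ⅐)*47 = -69/7*47 = -3243/7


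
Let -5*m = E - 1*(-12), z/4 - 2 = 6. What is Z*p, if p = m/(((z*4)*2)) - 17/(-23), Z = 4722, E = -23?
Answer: 51972693/14720 ≈ 3530.8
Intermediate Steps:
z = 32 (z = 8 + 4*6 = 8 + 24 = 32)
m = 11/5 (m = -(-23 - 1*(-12))/5 = -(-23 + 12)/5 = -⅕*(-11) = 11/5 ≈ 2.2000)
p = 22013/29440 (p = 11/(5*(((32*4)*2))) - 17/(-23) = 11/(5*((128*2))) - 17*(-1/23) = (11/5)/256 + 17/23 = (11/5)*(1/256) + 17/23 = 11/1280 + 17/23 = 22013/29440 ≈ 0.74772)
Z*p = 4722*(22013/29440) = 51972693/14720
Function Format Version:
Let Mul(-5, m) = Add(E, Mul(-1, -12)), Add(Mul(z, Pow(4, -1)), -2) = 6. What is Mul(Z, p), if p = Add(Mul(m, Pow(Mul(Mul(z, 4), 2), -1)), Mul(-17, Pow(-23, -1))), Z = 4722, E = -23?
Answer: Rational(51972693, 14720) ≈ 3530.8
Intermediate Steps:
z = 32 (z = Add(8, Mul(4, 6)) = Add(8, 24) = 32)
m = Rational(11, 5) (m = Mul(Rational(-1, 5), Add(-23, Mul(-1, -12))) = Mul(Rational(-1, 5), Add(-23, 12)) = Mul(Rational(-1, 5), -11) = Rational(11, 5) ≈ 2.2000)
p = Rational(22013, 29440) (p = Add(Mul(Rational(11, 5), Pow(Mul(Mul(32, 4), 2), -1)), Mul(-17, Pow(-23, -1))) = Add(Mul(Rational(11, 5), Pow(Mul(128, 2), -1)), Mul(-17, Rational(-1, 23))) = Add(Mul(Rational(11, 5), Pow(256, -1)), Rational(17, 23)) = Add(Mul(Rational(11, 5), Rational(1, 256)), Rational(17, 23)) = Add(Rational(11, 1280), Rational(17, 23)) = Rational(22013, 29440) ≈ 0.74772)
Mul(Z, p) = Mul(4722, Rational(22013, 29440)) = Rational(51972693, 14720)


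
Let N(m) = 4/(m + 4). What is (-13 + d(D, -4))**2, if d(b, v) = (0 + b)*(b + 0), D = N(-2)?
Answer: 81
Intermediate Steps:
N(m) = 4/(4 + m)
D = 2 (D = 4/(4 - 2) = 4/2 = 4*(1/2) = 2)
d(b, v) = b**2 (d(b, v) = b*b = b**2)
(-13 + d(D, -4))**2 = (-13 + 2**2)**2 = (-13 + 4)**2 = (-9)**2 = 81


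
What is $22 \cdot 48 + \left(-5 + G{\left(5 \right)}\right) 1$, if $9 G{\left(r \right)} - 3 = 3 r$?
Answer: $1053$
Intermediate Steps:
$G{\left(r \right)} = \frac{1}{3} + \frac{r}{3}$ ($G{\left(r \right)} = \frac{1}{3} + \frac{3 r}{9} = \frac{1}{3} + \frac{r}{3}$)
$22 \cdot 48 + \left(-5 + G{\left(5 \right)}\right) 1 = 22 \cdot 48 + \left(-5 + \left(\frac{1}{3} + \frac{1}{3} \cdot 5\right)\right) 1 = 1056 + \left(-5 + \left(\frac{1}{3} + \frac{5}{3}\right)\right) 1 = 1056 + \left(-5 + 2\right) 1 = 1056 - 3 = 1053$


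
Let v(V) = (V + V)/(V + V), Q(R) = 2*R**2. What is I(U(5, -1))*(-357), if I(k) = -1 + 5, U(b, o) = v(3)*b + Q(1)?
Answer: -1428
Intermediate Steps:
v(V) = 1 (v(V) = (2*V)/((2*V)) = (2*V)*(1/(2*V)) = 1)
U(b, o) = 2 + b (U(b, o) = 1*b + 2*1**2 = b + 2*1 = b + 2 = 2 + b)
I(k) = 4
I(U(5, -1))*(-357) = 4*(-357) = -1428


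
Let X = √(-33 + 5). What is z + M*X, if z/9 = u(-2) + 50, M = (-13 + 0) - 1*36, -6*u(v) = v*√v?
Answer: 450 - 98*I*√7 + 3*I*√2 ≈ 450.0 - 255.04*I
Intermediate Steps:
u(v) = -v^(3/2)/6 (u(v) = -v*√v/6 = -v^(3/2)/6)
M = -49 (M = -13 - 36 = -49)
X = 2*I*√7 (X = √(-28) = 2*I*√7 ≈ 5.2915*I)
z = 450 + 3*I*√2 (z = 9*(-(-1)*I*√2/3 + 50) = 9*(I*√2/3 + 50) = 9*(50 + I*√2/3) = 450 + 3*I*√2 ≈ 450.0 + 4.2426*I)
z + M*X = (450 + 3*I*√2) - 98*I*√7 = 450 - 98*I*√7 + 3*I*√2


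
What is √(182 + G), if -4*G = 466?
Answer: √262/2 ≈ 8.0932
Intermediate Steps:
G = -233/2 (G = -¼*466 = -233/2 ≈ -116.50)
√(182 + G) = √(182 - 233/2) = √(131/2) = √262/2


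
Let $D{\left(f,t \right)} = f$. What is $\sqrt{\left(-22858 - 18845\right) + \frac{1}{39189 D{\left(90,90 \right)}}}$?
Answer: $\frac{i \sqrt{57641884468584810}}{1175670} \approx 204.21 i$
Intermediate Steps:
$\sqrt{\left(-22858 - 18845\right) + \frac{1}{39189 D{\left(90,90 \right)}}} = \sqrt{\left(-22858 - 18845\right) + \frac{1}{39189 \cdot 90}} = \sqrt{-41703 + \frac{1}{39189} \cdot \frac{1}{90}} = \sqrt{-41703 + \frac{1}{3527010}} = \sqrt{- \frac{147086898029}{3527010}} = \frac{i \sqrt{57641884468584810}}{1175670}$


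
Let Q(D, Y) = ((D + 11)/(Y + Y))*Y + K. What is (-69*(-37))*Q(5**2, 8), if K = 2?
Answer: 51060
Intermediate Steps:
Q(D, Y) = 15/2 + D/2 (Q(D, Y) = ((D + 11)/(Y + Y))*Y + 2 = ((11 + D)/((2*Y)))*Y + 2 = ((11 + D)*(1/(2*Y)))*Y + 2 = ((11 + D)/(2*Y))*Y + 2 = (11/2 + D/2) + 2 = 15/2 + D/2)
(-69*(-37))*Q(5**2, 8) = (-69*(-37))*(15/2 + (1/2)*5**2) = 2553*(15/2 + (1/2)*25) = 2553*(15/2 + 25/2) = 2553*20 = 51060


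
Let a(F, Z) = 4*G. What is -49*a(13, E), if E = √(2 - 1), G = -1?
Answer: 196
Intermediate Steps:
E = 1 (E = √1 = 1)
a(F, Z) = -4 (a(F, Z) = 4*(-1) = -4)
-49*a(13, E) = -49*(-4) = 196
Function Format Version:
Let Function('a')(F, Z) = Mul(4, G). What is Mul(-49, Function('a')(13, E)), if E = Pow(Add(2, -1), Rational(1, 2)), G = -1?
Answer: 196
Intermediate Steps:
E = 1 (E = Pow(1, Rational(1, 2)) = 1)
Function('a')(F, Z) = -4 (Function('a')(F, Z) = Mul(4, -1) = -4)
Mul(-49, Function('a')(13, E)) = Mul(-49, -4) = 196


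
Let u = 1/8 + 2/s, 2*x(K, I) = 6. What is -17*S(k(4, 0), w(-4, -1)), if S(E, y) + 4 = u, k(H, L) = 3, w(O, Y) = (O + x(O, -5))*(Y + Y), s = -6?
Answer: 1717/24 ≈ 71.542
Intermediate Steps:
x(K, I) = 3 (x(K, I) = (1/2)*6 = 3)
w(O, Y) = 2*Y*(3 + O) (w(O, Y) = (O + 3)*(Y + Y) = (3 + O)*(2*Y) = 2*Y*(3 + O))
u = -5/24 (u = 1/8 + 2/(-6) = 1*(1/8) + 2*(-1/6) = 1/8 - 1/3 = -5/24 ≈ -0.20833)
S(E, y) = -101/24 (S(E, y) = -4 - 5/24 = -101/24)
-17*S(k(4, 0), w(-4, -1)) = -17*(-101/24) = 1717/24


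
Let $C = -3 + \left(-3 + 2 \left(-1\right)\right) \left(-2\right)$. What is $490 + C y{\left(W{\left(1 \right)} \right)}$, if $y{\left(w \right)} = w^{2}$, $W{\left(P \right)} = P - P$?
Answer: $490$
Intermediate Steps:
$W{\left(P \right)} = 0$
$C = 7$ ($C = -3 + \left(-3 - 2\right) \left(-2\right) = -3 - -10 = -3 + 10 = 7$)
$490 + C y{\left(W{\left(1 \right)} \right)} = 490 + 7 \cdot 0^{2} = 490 + 7 \cdot 0 = 490 + 0 = 490$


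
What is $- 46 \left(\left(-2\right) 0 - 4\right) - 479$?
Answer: $-295$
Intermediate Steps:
$- 46 \left(\left(-2\right) 0 - 4\right) - 479 = - 46 \left(0 - 4\right) - 479 = \left(-46\right) \left(-4\right) - 479 = 184 - 479 = -295$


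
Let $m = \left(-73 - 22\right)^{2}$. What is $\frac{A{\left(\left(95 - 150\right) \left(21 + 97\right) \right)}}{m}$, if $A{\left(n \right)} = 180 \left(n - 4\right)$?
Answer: $- \frac{233784}{1805} \approx -129.52$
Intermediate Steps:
$m = 9025$ ($m = \left(-95\right)^{2} = 9025$)
$A{\left(n \right)} = -720 + 180 n$ ($A{\left(n \right)} = 180 \left(-4 + n\right) = -720 + 180 n$)
$\frac{A{\left(\left(95 - 150\right) \left(21 + 97\right) \right)}}{m} = \frac{-720 + 180 \left(95 - 150\right) \left(21 + 97\right)}{9025} = \left(-720 + 180 \left(\left(-55\right) 118\right)\right) \frac{1}{9025} = \left(-720 + 180 \left(-6490\right)\right) \frac{1}{9025} = \left(-720 - 1168200\right) \frac{1}{9025} = \left(-1168920\right) \frac{1}{9025} = - \frac{233784}{1805}$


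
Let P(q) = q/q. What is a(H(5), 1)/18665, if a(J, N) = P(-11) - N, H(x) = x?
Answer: 0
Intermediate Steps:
P(q) = 1
a(J, N) = 1 - N
a(H(5), 1)/18665 = (1 - 1*1)/18665 = (1 - 1)*(1/18665) = 0*(1/18665) = 0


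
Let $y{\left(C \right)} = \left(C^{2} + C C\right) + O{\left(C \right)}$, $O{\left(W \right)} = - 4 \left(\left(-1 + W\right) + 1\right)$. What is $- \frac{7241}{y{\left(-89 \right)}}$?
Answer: $- \frac{557}{1246} \approx -0.44703$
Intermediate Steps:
$O{\left(W \right)} = - 4 W$
$y{\left(C \right)} = - 4 C + 2 C^{2}$ ($y{\left(C \right)} = \left(C^{2} + C C\right) - 4 C = \left(C^{2} + C^{2}\right) - 4 C = 2 C^{2} - 4 C = - 4 C + 2 C^{2}$)
$- \frac{7241}{y{\left(-89 \right)}} = - \frac{7241}{2 \left(-89\right) \left(-2 - 89\right)} = - \frac{7241}{2 \left(-89\right) \left(-91\right)} = - \frac{7241}{16198} = \left(-7241\right) \frac{1}{16198} = - \frac{557}{1246}$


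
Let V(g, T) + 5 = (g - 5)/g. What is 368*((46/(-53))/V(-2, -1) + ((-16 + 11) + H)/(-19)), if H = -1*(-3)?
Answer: 760288/3021 ≈ 251.67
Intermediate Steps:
V(g, T) = -5 + (-5 + g)/g (V(g, T) = -5 + (g - 5)/g = -5 + (-5 + g)/g)
H = 3
368*((46/(-53))/V(-2, -1) + ((-16 + 11) + H)/(-19)) = 368*((46/(-53))/(-4 - 5/(-2)) + ((-16 + 11) + 3)/(-19)) = 368*((46*(-1/53))/(-4 - 5*(-½)) + (-5 + 3)*(-1/19)) = 368*(-46/(53*(-4 + 5/2)) - 2*(-1/19)) = 368*(-46/(53*(-3/2)) + 2/19) = 368*(-46/53*(-⅔) + 2/19) = 368*(92/159 + 2/19) = 368*(2066/3021) = 760288/3021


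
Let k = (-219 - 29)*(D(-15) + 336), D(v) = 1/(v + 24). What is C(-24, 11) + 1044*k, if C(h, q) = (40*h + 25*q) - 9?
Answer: -87023894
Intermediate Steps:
D(v) = 1/(24 + v)
k = -750200/9 (k = (-219 - 29)*(1/(24 - 15) + 336) = -248*(1/9 + 336) = -248*(⅑ + 336) = -248*3025/9 = -750200/9 ≈ -83356.)
C(h, q) = -9 + 25*q + 40*h (C(h, q) = (25*q + 40*h) - 9 = -9 + 25*q + 40*h)
C(-24, 11) + 1044*k = (-9 + 25*11 + 40*(-24)) + 1044*(-750200/9) = (-9 + 275 - 960) - 87023200 = -694 - 87023200 = -87023894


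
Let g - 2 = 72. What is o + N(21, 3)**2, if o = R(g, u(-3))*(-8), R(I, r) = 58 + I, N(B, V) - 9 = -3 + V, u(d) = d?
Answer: -975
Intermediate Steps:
g = 74 (g = 2 + 72 = 74)
N(B, V) = 6 + V (N(B, V) = 9 + (-3 + V) = 6 + V)
o = -1056 (o = (58 + 74)*(-8) = 132*(-8) = -1056)
o + N(21, 3)**2 = -1056 + (6 + 3)**2 = -1056 + 9**2 = -1056 + 81 = -975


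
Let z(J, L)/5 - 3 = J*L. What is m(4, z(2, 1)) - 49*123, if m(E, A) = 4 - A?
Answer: -6048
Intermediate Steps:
z(J, L) = 15 + 5*J*L (z(J, L) = 15 + 5*(J*L) = 15 + 5*J*L)
m(4, z(2, 1)) - 49*123 = (4 - (15 + 5*2*1)) - 49*123 = (4 - (15 + 10)) - 6027 = (4 - 1*25) - 6027 = (4 - 25) - 6027 = -21 - 6027 = -6048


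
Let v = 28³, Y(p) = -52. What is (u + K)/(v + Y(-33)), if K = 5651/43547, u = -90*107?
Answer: -419351959/953679300 ≈ -0.43972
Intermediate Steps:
u = -9630
K = 5651/43547 (K = 5651*(1/43547) = 5651/43547 ≈ 0.12977)
v = 21952
(u + K)/(v + Y(-33)) = (-9630 + 5651/43547)/(21952 - 52) = -419351959/43547/21900 = -419351959/43547*1/21900 = -419351959/953679300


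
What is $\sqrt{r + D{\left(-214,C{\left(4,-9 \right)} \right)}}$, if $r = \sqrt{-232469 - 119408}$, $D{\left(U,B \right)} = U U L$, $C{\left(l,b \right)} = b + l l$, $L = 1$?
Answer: $\sqrt{45796 + i \sqrt{351877}} \approx 214.0 + 1.386 i$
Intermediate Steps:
$C{\left(l,b \right)} = b + l^{2}$
$D{\left(U,B \right)} = U^{2}$ ($D{\left(U,B \right)} = U U 1 = U^{2} \cdot 1 = U^{2}$)
$r = i \sqrt{351877}$ ($r = \sqrt{-351877} = i \sqrt{351877} \approx 593.19 i$)
$\sqrt{r + D{\left(-214,C{\left(4,-9 \right)} \right)}} = \sqrt{i \sqrt{351877} + \left(-214\right)^{2}} = \sqrt{i \sqrt{351877} + 45796} = \sqrt{45796 + i \sqrt{351877}}$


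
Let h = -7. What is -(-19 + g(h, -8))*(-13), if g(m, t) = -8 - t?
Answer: -247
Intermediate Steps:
-(-19 + g(h, -8))*(-13) = -(-19 + (-8 - 1*(-8)))*(-13) = -(-19 + (-8 + 8))*(-13) = -(-19 + 0)*(-13) = -(-19)*(-13) = -1*247 = -247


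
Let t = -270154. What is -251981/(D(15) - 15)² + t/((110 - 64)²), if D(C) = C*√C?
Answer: -2555607517/11664450 - 251981*√15/22050 ≈ -263.35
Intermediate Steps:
D(C) = C^(3/2)
-251981/(D(15) - 15)² + t/((110 - 64)²) = -251981/(15^(3/2) - 15)² - 270154/(110 - 64)² = -251981/(15*√15 - 15)² - 270154/(46²) = -251981/(-15 + 15*√15)² - 270154/2116 = -251981/(-15 + 15*√15)² - 270154*1/2116 = -251981/(-15 + 15*√15)² - 135077/1058 = -135077/1058 - 251981/(-15 + 15*√15)²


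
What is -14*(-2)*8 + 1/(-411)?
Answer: 92063/411 ≈ 224.00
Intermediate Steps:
-14*(-2)*8 + 1/(-411) = 28*8 - 1/411 = 224 - 1/411 = 92063/411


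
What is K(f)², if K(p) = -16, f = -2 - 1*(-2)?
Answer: 256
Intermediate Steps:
f = 0 (f = -2 + 2 = 0)
K(f)² = (-16)² = 256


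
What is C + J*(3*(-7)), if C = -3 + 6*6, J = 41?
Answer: -828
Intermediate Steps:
C = 33 (C = -3 + 36 = 33)
C + J*(3*(-7)) = 33 + 41*(3*(-7)) = 33 + 41*(-21) = 33 - 861 = -828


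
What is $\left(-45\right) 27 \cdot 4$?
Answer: $-4860$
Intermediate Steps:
$\left(-45\right) 27 \cdot 4 = \left(-1215\right) 4 = -4860$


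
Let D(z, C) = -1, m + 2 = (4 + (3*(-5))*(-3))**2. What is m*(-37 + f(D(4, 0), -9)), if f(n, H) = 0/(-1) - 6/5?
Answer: -458209/5 ≈ -91642.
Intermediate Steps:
m = 2399 (m = -2 + (4 + (3*(-5))*(-3))**2 = -2 + (4 - 15*(-3))**2 = -2 + (4 + 45)**2 = -2 + 49**2 = -2 + 2401 = 2399)
f(n, H) = -6/5 (f(n, H) = 0*(-1) - 6*1/5 = 0 - 6/5 = -6/5)
m*(-37 + f(D(4, 0), -9)) = 2399*(-37 - 6/5) = 2399*(-191/5) = -458209/5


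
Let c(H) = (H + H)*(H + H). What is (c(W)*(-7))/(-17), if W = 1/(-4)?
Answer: 7/68 ≈ 0.10294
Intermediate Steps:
W = -1/4 ≈ -0.25000
c(H) = 4*H**2 (c(H) = (2*H)*(2*H) = 4*H**2)
(c(W)*(-7))/(-17) = ((4*(-1/4)**2)*(-7))/(-17) = ((4*(1/16))*(-7))*(-1/17) = ((1/4)*(-7))*(-1/17) = -7/4*(-1/17) = 7/68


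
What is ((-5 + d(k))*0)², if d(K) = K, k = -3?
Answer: 0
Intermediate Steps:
((-5 + d(k))*0)² = ((-5 - 3)*0)² = (-8*0)² = 0² = 0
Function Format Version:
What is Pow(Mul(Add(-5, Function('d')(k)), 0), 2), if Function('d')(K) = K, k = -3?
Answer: 0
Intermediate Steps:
Pow(Mul(Add(-5, Function('d')(k)), 0), 2) = Pow(Mul(Add(-5, -3), 0), 2) = Pow(Mul(-8, 0), 2) = Pow(0, 2) = 0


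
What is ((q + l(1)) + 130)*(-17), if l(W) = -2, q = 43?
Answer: -2907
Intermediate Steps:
((q + l(1)) + 130)*(-17) = ((43 - 2) + 130)*(-17) = (41 + 130)*(-17) = 171*(-17) = -2907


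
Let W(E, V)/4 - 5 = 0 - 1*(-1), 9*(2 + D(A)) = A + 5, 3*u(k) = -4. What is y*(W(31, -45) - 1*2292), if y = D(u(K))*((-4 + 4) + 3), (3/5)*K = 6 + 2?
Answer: 10836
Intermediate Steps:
K = 40/3 (K = 5*(6 + 2)/3 = (5/3)*8 = 40/3 ≈ 13.333)
u(k) = -4/3 (u(k) = (⅓)*(-4) = -4/3)
D(A) = -13/9 + A/9 (D(A) = -2 + (A + 5)/9 = -2 + (5 + A)/9 = -2 + (5/9 + A/9) = -13/9 + A/9)
W(E, V) = 24 (W(E, V) = 20 + 4*(0 - 1*(-1)) = 20 + 4*(0 + 1) = 20 + 4*1 = 20 + 4 = 24)
y = -43/9 (y = (-13/9 + (⅑)*(-4/3))*((-4 + 4) + 3) = (-13/9 - 4/27)*(0 + 3) = -43/27*3 = -43/9 ≈ -4.7778)
y*(W(31, -45) - 1*2292) = -43*(24 - 1*2292)/9 = -43*(24 - 2292)/9 = -43/9*(-2268) = 10836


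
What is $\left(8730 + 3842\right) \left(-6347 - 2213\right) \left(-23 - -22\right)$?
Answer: $107616320$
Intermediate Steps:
$\left(8730 + 3842\right) \left(-6347 - 2213\right) \left(-23 - -22\right) = 12572 \left(-8560\right) \left(-23 + 22\right) = \left(-107616320\right) \left(-1\right) = 107616320$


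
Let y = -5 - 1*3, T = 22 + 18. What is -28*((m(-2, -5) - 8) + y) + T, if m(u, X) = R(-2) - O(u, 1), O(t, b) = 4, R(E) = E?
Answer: 656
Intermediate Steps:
T = 40
y = -8 (y = -5 - 3 = -8)
m(u, X) = -6 (m(u, X) = -2 - 1*4 = -2 - 4 = -6)
-28*((m(-2, -5) - 8) + y) + T = -28*((-6 - 8) - 8) + 40 = -28*(-14 - 8) + 40 = -28*(-22) + 40 = 616 + 40 = 656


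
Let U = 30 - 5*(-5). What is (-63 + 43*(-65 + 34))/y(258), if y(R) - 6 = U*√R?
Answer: 1396/130069 - 38390*√258/390207 ≈ -1.5695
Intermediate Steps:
U = 55 (U = 30 - 1*(-25) = 30 + 25 = 55)
y(R) = 6 + 55*√R
(-63 + 43*(-65 + 34))/y(258) = (-63 + 43*(-65 + 34))/(6 + 55*√258) = (-63 + 43*(-31))/(6 + 55*√258) = (-63 - 1333)/(6 + 55*√258) = -1396/(6 + 55*√258)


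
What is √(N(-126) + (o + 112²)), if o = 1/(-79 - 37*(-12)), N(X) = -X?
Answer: 3*√187551235/365 ≈ 112.56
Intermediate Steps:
o = 1/365 (o = 1/(-79 + 444) = 1/365 ≈ 0.0027397)
√(N(-126) + (o + 112²)) = √(-1*(-126) + (1/365 + 112²)) = √(126 + (1/365 + 12544)) = √(126 + 4578561/365) = √(4624551/365) = 3*√187551235/365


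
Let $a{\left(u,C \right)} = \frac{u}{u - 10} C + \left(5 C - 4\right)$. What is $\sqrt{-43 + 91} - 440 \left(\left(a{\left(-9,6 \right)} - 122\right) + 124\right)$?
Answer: $- \frac{257840}{19} + 4 \sqrt{3} \approx -13564.0$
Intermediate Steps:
$a{\left(u,C \right)} = -4 + 5 C + \frac{C u}{-10 + u}$ ($a{\left(u,C \right)} = \frac{u}{-10 + u} C + \left(-4 + 5 C\right) = \frac{C u}{-10 + u} + \left(-4 + 5 C\right) = -4 + 5 C + \frac{C u}{-10 + u}$)
$\sqrt{-43 + 91} - 440 \left(\left(a{\left(-9,6 \right)} - 122\right) + 124\right) = \sqrt{-43 + 91} - 440 \left(\left(\frac{2 \left(20 - 150 - -18 + 3 \cdot 6 \left(-9\right)\right)}{-10 - 9} - 122\right) + 124\right) = \sqrt{48} - 440 \left(\left(\frac{2 \left(20 - 150 + 18 - 162\right)}{-19} - 122\right) + 124\right) = 4 \sqrt{3} - 440 \left(\left(2 \left(- \frac{1}{19}\right) \left(-274\right) - 122\right) + 124\right) = 4 \sqrt{3} - 440 \left(\left(\frac{548}{19} - 122\right) + 124\right) = 4 \sqrt{3} - 440 \left(- \frac{1770}{19} + 124\right) = 4 \sqrt{3} - \frac{257840}{19} = - \frac{257840}{19} + 4 \sqrt{3}$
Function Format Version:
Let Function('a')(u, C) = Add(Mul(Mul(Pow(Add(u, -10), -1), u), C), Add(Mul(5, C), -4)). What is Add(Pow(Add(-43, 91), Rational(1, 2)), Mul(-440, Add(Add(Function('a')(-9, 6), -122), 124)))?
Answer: Add(Rational(-257840, 19), Mul(4, Pow(3, Rational(1, 2)))) ≈ -13564.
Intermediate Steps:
Function('a')(u, C) = Add(-4, Mul(5, C), Mul(C, u, Pow(Add(-10, u), -1))) (Function('a')(u, C) = Add(Mul(Mul(Pow(Add(-10, u), -1), u), C), Add(-4, Mul(5, C))) = Add(Mul(Mul(u, Pow(Add(-10, u), -1)), C), Add(-4, Mul(5, C))) = Add(Mul(C, u, Pow(Add(-10, u), -1)), Add(-4, Mul(5, C))) = Add(-4, Mul(5, C), Mul(C, u, Pow(Add(-10, u), -1))))
Add(Pow(Add(-43, 91), Rational(1, 2)), Mul(-440, Add(Add(Function('a')(-9, 6), -122), 124))) = Add(Pow(Add(-43, 91), Rational(1, 2)), Mul(-440, Add(Add(Mul(2, Pow(Add(-10, -9), -1), Add(20, Mul(-25, 6), Mul(-2, -9), Mul(3, 6, -9))), -122), 124))) = Add(Pow(48, Rational(1, 2)), Mul(-440, Add(Add(Mul(2, Pow(-19, -1), Add(20, -150, 18, -162)), -122), 124))) = Add(Mul(4, Pow(3, Rational(1, 2))), Mul(-440, Add(Add(Mul(2, Rational(-1, 19), -274), -122), 124))) = Add(Mul(4, Pow(3, Rational(1, 2))), Mul(-440, Add(Add(Rational(548, 19), -122), 124))) = Add(Mul(4, Pow(3, Rational(1, 2))), Mul(-440, Add(Rational(-1770, 19), 124))) = Add(Mul(4, Pow(3, Rational(1, 2))), Mul(-440, Rational(586, 19))) = Add(Mul(4, Pow(3, Rational(1, 2))), Rational(-257840, 19)) = Add(Rational(-257840, 19), Mul(4, Pow(3, Rational(1, 2))))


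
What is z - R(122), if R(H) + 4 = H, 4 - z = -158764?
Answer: 158650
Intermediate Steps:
z = 158768 (z = 4 - 1*(-158764) = 4 + 158764 = 158768)
R(H) = -4 + H
z - R(122) = 158768 - (-4 + 122) = 158768 - 1*118 = 158768 - 118 = 158650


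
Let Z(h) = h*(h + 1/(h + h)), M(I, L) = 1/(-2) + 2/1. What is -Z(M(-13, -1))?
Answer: -11/4 ≈ -2.7500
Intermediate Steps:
M(I, L) = 3/2 (M(I, L) = -1/2 + 2*1 = -1/2 + 2 = 3/2)
Z(h) = h*(h + 1/(2*h))
-Z(M(-13, -1)) = -(1/2 + (3/2)**2) = -(1/2 + 9/4) = -1*11/4 = -11/4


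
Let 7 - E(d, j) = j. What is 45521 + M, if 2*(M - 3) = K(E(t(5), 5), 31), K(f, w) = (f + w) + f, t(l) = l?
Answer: 91083/2 ≈ 45542.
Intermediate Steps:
E(d, j) = 7 - j
K(f, w) = w + 2*f
M = 41/2 (M = 3 + (31 + 2*(7 - 1*5))/2 = 3 + (31 + 2*(7 - 5))/2 = 3 + (31 + 2*2)/2 = 3 + (31 + 4)/2 = 3 + (½)*35 = 3 + 35/2 = 41/2 ≈ 20.500)
45521 + M = 45521 + 41/2 = 91083/2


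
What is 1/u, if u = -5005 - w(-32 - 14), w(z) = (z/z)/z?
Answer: -46/230229 ≈ -0.00019980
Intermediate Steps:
w(z) = 1/z
u = -230229/46 (u = -5005 - 1/(-32 - 14) = -5005 - 1/(-46) = -5005 - 1*(-1/46) = -5005 + 1/46 = -230229/46 ≈ -5005.0)
1/u = 1/(-230229/46) = -46/230229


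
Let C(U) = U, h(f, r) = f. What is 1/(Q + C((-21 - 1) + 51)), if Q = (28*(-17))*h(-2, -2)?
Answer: 1/981 ≈ 0.0010194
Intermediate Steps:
Q = 952 (Q = (28*(-17))*(-2) = -476*(-2) = 952)
1/(Q + C((-21 - 1) + 51)) = 1/(952 + ((-21 - 1) + 51)) = 1/(952 + (-22 + 51)) = 1/(952 + 29) = 1/981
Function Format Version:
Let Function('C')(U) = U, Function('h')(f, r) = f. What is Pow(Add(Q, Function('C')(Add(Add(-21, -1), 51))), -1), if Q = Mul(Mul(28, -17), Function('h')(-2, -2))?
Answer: Rational(1, 981) ≈ 0.0010194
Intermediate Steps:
Q = 952 (Q = Mul(Mul(28, -17), -2) = Mul(-476, -2) = 952)
Pow(Add(Q, Function('C')(Add(Add(-21, -1), 51))), -1) = Pow(Add(952, Add(Add(-21, -1), 51)), -1) = Pow(Add(952, Add(-22, 51)), -1) = Pow(Add(952, 29), -1) = Pow(981, -1) = Rational(1, 981)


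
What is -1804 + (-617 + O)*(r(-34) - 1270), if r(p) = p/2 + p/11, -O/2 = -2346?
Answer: -57848169/11 ≈ -5.2589e+6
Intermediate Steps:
O = 4692 (O = -2*(-2346) = 4692)
r(p) = 13*p/22 (r(p) = p*(½) + p*(1/11) = p/2 + p/11 = 13*p/22)
-1804 + (-617 + O)*(r(-34) - 1270) = -1804 + (-617 + 4692)*((13/22)*(-34) - 1270) = -1804 + 4075*(-221/11 - 1270) = -1804 + 4075*(-14191/11) = -1804 - 57828325/11 = -57848169/11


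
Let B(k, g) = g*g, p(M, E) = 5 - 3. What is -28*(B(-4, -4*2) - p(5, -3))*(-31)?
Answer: 53816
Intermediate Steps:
p(M, E) = 2
B(k, g) = g**2
-28*(B(-4, -4*2) - p(5, -3))*(-31) = -28*((-4*2)**2 - 1*2)*(-31) = -28*((-8)**2 - 2)*(-31) = -28*(64 - 2)*(-31) = -28*62*(-31) = -1736*(-31) = 53816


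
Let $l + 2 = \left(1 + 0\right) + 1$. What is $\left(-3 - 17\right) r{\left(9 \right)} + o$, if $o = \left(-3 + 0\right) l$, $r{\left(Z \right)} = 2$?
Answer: $-40$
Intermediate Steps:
$l = 0$ ($l = -2 + \left(\left(1 + 0\right) + 1\right) = -2 + \left(1 + 1\right) = -2 + 2 = 0$)
$o = 0$ ($o = \left(-3 + 0\right) 0 = \left(-3\right) 0 = 0$)
$\left(-3 - 17\right) r{\left(9 \right)} + o = \left(-3 - 17\right) 2 + 0 = \left(-20\right) 2 + 0 = -40 + 0 = -40$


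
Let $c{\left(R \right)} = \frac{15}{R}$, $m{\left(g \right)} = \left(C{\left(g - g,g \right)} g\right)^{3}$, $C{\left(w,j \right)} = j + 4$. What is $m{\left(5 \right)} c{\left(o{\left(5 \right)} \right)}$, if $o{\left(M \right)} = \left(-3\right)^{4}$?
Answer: $16875$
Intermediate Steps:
$C{\left(w,j \right)} = 4 + j$
$o{\left(M \right)} = 81$
$m{\left(g \right)} = g^{3} \left(4 + g\right)^{3}$ ($m{\left(g \right)} = \left(\left(4 + g\right) g\right)^{3} = \left(g \left(4 + g\right)\right)^{3} = g^{3} \left(4 + g\right)^{3}$)
$m{\left(5 \right)} c{\left(o{\left(5 \right)} \right)} = 5^{3} \left(4 + 5\right)^{3} \cdot \frac{15}{81} = 125 \cdot 9^{3} \cdot 15 \cdot \frac{1}{81} = 125 \cdot 729 \cdot \frac{5}{27} = 91125 \cdot \frac{5}{27} = 16875$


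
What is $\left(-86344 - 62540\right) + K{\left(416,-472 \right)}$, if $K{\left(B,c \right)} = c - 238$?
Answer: $-149594$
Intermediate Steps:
$K{\left(B,c \right)} = -238 + c$ ($K{\left(B,c \right)} = c - 238 = -238 + c$)
$\left(-86344 - 62540\right) + K{\left(416,-472 \right)} = \left(-86344 - 62540\right) - 710 = -148884 - 710 = -149594$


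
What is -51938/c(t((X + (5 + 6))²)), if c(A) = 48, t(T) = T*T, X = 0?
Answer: -25969/24 ≈ -1082.0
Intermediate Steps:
t(T) = T²
-51938/c(t((X + (5 + 6))²)) = -51938/48 = -51938*1/48 = -25969/24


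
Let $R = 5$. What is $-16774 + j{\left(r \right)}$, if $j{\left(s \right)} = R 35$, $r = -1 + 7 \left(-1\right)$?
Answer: $-16599$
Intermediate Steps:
$r = -8$ ($r = -1 - 7 = -8$)
$j{\left(s \right)} = 175$ ($j{\left(s \right)} = 5 \cdot 35 = 175$)
$-16774 + j{\left(r \right)} = -16774 + 175 = -16599$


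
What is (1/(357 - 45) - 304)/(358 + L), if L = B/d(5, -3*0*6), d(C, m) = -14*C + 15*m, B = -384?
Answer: -3319645/3969264 ≈ -0.83634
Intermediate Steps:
L = 192/35 (L = -384/(-14*5 + 15*(-3*0*6)) = -384/(-70 + 15*(0*6)) = -384/(-70 + 15*0) = -384/(-70 + 0) = -384/(-70) = -384*(-1/70) = 192/35 ≈ 5.4857)
(1/(357 - 45) - 304)/(358 + L) = (1/(357 - 45) - 304)/(358 + 192/35) = (1/312 - 304)/(12722/35) = (1/312 - 304)*(35/12722) = -94847/312*35/12722 = -3319645/3969264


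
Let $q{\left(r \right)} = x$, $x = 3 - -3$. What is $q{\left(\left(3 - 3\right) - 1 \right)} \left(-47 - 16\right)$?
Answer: $-378$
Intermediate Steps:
$x = 6$ ($x = 3 + 3 = 6$)
$q{\left(r \right)} = 6$
$q{\left(\left(3 - 3\right) - 1 \right)} \left(-47 - 16\right) = 6 \left(-47 - 16\right) = 6 \left(-63\right) = -378$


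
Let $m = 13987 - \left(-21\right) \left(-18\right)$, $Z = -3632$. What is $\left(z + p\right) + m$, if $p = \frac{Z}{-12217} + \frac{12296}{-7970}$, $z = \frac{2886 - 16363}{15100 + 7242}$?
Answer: $\frac{14800696753962913}{1087714572790} \approx 13607.0$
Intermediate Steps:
$z = - \frac{13477}{22342} \approx -0.60321$
$m = 13609$ ($m = 13987 - 378 = 13609$)
$p = - \frac{60636596}{48684745}$ ($p = - \frac{3632}{-12217} + \frac{12296}{-7970} = \left(-3632\right) \left(- \frac{1}{12217}\right) + 12296 \left(- \frac{1}{7970}\right) = \frac{3632}{12217} - \frac{6148}{3985} = - \frac{60636596}{48684745} \approx -1.2455$)
$\left(z + p\right) + m = \left(- \frac{13477}{22342} - \frac{60636596}{48684745}\right) + 13609 = - \frac{2010867136197}{1087714572790} + 13609 = \frac{14800696753962913}{1087714572790}$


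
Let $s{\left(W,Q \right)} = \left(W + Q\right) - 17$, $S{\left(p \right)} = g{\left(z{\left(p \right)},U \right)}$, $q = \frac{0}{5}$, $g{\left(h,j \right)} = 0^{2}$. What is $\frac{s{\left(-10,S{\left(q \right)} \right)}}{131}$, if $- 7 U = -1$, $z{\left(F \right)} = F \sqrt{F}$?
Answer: $- \frac{27}{131} \approx -0.20611$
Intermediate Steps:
$z{\left(F \right)} = F^{\frac{3}{2}}$
$U = \frac{1}{7}$ ($U = \left(- \frac{1}{7}\right) \left(-1\right) = \frac{1}{7} \approx 0.14286$)
$g{\left(h,j \right)} = 0$
$q = 0$ ($q = 0 \cdot \frac{1}{5} = 0$)
$S{\left(p \right)} = 0$
$s{\left(W,Q \right)} = -17 + Q + W$ ($s{\left(W,Q \right)} = \left(Q + W\right) - 17 = -17 + Q + W$)
$\frac{s{\left(-10,S{\left(q \right)} \right)}}{131} = \frac{-17 + 0 - 10}{131} = \left(-27\right) \frac{1}{131} = - \frac{27}{131}$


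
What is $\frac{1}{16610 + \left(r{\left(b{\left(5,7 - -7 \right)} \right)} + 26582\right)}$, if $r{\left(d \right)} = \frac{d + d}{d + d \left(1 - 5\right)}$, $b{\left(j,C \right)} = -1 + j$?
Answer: $\frac{3}{129574} \approx 2.3153 \cdot 10^{-5}$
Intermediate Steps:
$r{\left(d \right)} = - \frac{2}{3}$ ($r{\left(d \right)} = \frac{2 d}{d + d \left(-4\right)} = \frac{2 d}{d - 4 d} = \frac{2 d}{\left(-3\right) d} = 2 d \left(- \frac{1}{3 d}\right) = - \frac{2}{3}$)
$\frac{1}{16610 + \left(r{\left(b{\left(5,7 - -7 \right)} \right)} + 26582\right)} = \frac{1}{16610 + \left(- \frac{2}{3} + 26582\right)} = \frac{1}{16610 + \frac{79744}{3}} = \frac{1}{\frac{129574}{3}} = \frac{3}{129574}$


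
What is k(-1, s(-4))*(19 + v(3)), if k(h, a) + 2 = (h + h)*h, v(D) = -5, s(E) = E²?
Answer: 0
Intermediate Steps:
k(h, a) = -2 + 2*h² (k(h, a) = -2 + (h + h)*h = -2 + (2*h)*h = -2 + 2*h²)
k(-1, s(-4))*(19 + v(3)) = (-2 + 2*(-1)²)*(19 - 5) = (-2 + 2*1)*14 = (-2 + 2)*14 = 0*14 = 0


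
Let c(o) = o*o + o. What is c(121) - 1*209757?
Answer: -194995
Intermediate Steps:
c(o) = o + o**2 (c(o) = o**2 + o = o + o**2)
c(121) - 1*209757 = 121*(1 + 121) - 1*209757 = 121*122 - 209757 = 14762 - 209757 = -194995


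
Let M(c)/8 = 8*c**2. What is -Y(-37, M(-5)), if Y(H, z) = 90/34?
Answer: -45/17 ≈ -2.6471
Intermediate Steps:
M(c) = 64*c**2 (M(c) = 8*(8*c**2) = 64*c**2)
Y(H, z) = 45/17 (Y(H, z) = 90*(1/34) = 45/17)
-Y(-37, M(-5)) = -1*45/17 = -45/17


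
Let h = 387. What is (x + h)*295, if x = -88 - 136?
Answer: 48085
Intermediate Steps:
x = -224
(x + h)*295 = (-224 + 387)*295 = 163*295 = 48085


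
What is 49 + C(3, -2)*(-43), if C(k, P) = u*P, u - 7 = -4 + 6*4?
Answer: 2371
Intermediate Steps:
u = 27 (u = 7 + (-4 + 6*4) = 7 + (-4 + 24) = 7 + 20 = 27)
C(k, P) = 27*P
49 + C(3, -2)*(-43) = 49 + (27*(-2))*(-43) = 49 - 54*(-43) = 49 + 2322 = 2371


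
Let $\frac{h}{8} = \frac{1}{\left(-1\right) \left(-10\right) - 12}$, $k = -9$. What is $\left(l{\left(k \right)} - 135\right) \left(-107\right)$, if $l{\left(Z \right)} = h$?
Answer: $14873$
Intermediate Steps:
$h = -4$ ($h = \frac{8}{\left(-1\right) \left(-10\right) - 12} = \frac{8}{10 - 12} = \frac{8}{-2} = 8 \left(- \frac{1}{2}\right) = -4$)
$l{\left(Z \right)} = -4$
$\left(l{\left(k \right)} - 135\right) \left(-107\right) = \left(-4 - 135\right) \left(-107\right) = \left(-139\right) \left(-107\right) = 14873$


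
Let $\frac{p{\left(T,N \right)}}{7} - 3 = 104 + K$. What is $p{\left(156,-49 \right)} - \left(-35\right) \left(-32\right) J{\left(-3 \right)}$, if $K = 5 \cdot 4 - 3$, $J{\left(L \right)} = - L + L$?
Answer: $868$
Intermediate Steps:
$J{\left(L \right)} = 0$
$K = 17$ ($K = 20 - 3 = 17$)
$p{\left(T,N \right)} = 868$ ($p{\left(T,N \right)} = 21 + 7 \left(104 + 17\right) = 21 + 7 \cdot 121 = 21 + 847 = 868$)
$p{\left(156,-49 \right)} - \left(-35\right) \left(-32\right) J{\left(-3 \right)} = 868 - \left(-35\right) \left(-32\right) 0 = 868 - 1120 \cdot 0 = 868 - 0 = 868 + 0 = 868$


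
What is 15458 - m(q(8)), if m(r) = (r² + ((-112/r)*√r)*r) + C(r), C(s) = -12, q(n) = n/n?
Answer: 15581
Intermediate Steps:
q(n) = 1
m(r) = -12 + r² - 112*√r (m(r) = (r² + ((-112/r)*√r)*r) - 12 = (r² + (-112/√r)*r) - 12 = (r² - 112*√r) - 12 = -12 + r² - 112*√r)
15458 - m(q(8)) = 15458 - (-12 + 1² - 112*√1) = 15458 - (-12 + 1 - 112*1) = 15458 - (-12 + 1 - 112) = 15458 - 1*(-123) = 15458 + 123 = 15581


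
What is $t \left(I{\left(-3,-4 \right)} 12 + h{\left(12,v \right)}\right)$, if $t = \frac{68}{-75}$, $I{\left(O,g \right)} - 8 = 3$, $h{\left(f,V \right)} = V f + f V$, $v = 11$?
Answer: $- \frac{8976}{25} \approx -359.04$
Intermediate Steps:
$h{\left(f,V \right)} = 2 V f$ ($h{\left(f,V \right)} = V f + V f = 2 V f$)
$I{\left(O,g \right)} = 11$ ($I{\left(O,g \right)} = 8 + 3 = 11$)
$t = - \frac{68}{75}$ ($t = 68 \left(- \frac{1}{75}\right) = - \frac{68}{75} \approx -0.90667$)
$t \left(I{\left(-3,-4 \right)} 12 + h{\left(12,v \right)}\right) = - \frac{68 \left(11 \cdot 12 + 2 \cdot 11 \cdot 12\right)}{75} = - \frac{68 \left(132 + 264\right)}{75} = \left(- \frac{68}{75}\right) 396 = - \frac{8976}{25}$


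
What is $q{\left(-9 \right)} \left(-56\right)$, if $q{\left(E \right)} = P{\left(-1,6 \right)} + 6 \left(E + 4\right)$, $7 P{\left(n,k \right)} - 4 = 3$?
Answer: $1624$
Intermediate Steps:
$P{\left(n,k \right)} = 1$ ($P{\left(n,k \right)} = \frac{4}{7} + \frac{1}{7} \cdot 3 = \frac{4}{7} + \frac{3}{7} = 1$)
$q{\left(E \right)} = 25 + 6 E$ ($q{\left(E \right)} = 1 + 6 \left(E + 4\right) = 1 + 6 \left(4 + E\right) = 1 + \left(24 + 6 E\right) = 25 + 6 E$)
$q{\left(-9 \right)} \left(-56\right) = \left(25 + 6 \left(-9\right)\right) \left(-56\right) = \left(25 - 54\right) \left(-56\right) = \left(-29\right) \left(-56\right) = 1624$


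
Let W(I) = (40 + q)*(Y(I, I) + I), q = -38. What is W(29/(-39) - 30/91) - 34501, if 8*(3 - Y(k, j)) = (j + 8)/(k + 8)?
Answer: -37671157/1092 ≈ -34497.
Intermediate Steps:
Y(k, j) = 3 - (8 + j)/(8*(8 + k)) (Y(k, j) = 3 - (j + 8)/(8*(k + 8)) = 3 - (8 + j)/(8*(8 + k)))
W(I) = 2*I + (184 + 23*I)/(4*(8 + I)) (W(I) = (40 - 38)*((184 - I + 24*I)/(8*(8 + I)) + I) = 2*((184 + 23*I)/(8*(8 + I)) + I) = 2*(I + (184 + 23*I)/(8*(8 + I))) = 2*I + (184 + 23*I)/(4*(8 + I)))
W(29/(-39) - 30/91) - 34501 = (23/4 + 2*(29/(-39) - 30/91)) - 34501 = (23/4 + 2*(29*(-1/39) - 30*1/91)) - 34501 = (23/4 + 2*(-29/39 - 30/91)) - 34501 = (23/4 + 2*(-293/273)) - 34501 = (23/4 - 586/273) - 34501 = 3935/1092 - 34501 = -37671157/1092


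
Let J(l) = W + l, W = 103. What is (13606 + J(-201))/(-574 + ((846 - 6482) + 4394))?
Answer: -3377/454 ≈ -7.4383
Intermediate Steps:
J(l) = 103 + l
(13606 + J(-201))/(-574 + ((846 - 6482) + 4394)) = (13606 + (103 - 201))/(-574 + ((846 - 6482) + 4394)) = (13606 - 98)/(-574 + (-5636 + 4394)) = 13508/(-574 - 1242) = 13508/(-1816) = 13508*(-1/1816) = -3377/454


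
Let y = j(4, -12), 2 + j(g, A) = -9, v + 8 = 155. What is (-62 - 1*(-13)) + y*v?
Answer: -1666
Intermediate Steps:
v = 147 (v = -8 + 155 = 147)
j(g, A) = -11 (j(g, A) = -2 - 9 = -11)
y = -11
(-62 - 1*(-13)) + y*v = (-62 - 1*(-13)) - 11*147 = (-62 + 13) - 1617 = -49 - 1617 = -1666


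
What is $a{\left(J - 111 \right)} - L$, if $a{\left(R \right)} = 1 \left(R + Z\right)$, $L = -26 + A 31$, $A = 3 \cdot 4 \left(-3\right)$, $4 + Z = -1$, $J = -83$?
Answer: $943$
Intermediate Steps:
$Z = -5$ ($Z = -4 - 1 = -5$)
$A = -36$ ($A = 12 \left(-3\right) = -36$)
$L = -1142$ ($L = -26 - 1116 = -1142$)
$a{\left(R \right)} = -5 + R$ ($a{\left(R \right)} = 1 \left(R - 5\right) = 1 \left(-5 + R\right) = -5 + R$)
$a{\left(J - 111 \right)} - L = \left(-5 - 194\right) - -1142 = \left(-5 - 194\right) + 1142 = -199 + 1142 = 943$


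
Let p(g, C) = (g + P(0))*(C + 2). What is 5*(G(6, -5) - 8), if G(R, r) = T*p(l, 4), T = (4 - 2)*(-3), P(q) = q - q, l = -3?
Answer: 500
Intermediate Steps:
P(q) = 0
p(g, C) = g*(2 + C) (p(g, C) = (g + 0)*(C + 2) = g*(2 + C))
T = -6 (T = 2*(-3) = -6)
G(R, r) = 108 (G(R, r) = -(-18)*(2 + 4) = -(-18)*6 = -6*(-18) = 108)
5*(G(6, -5) - 8) = 5*(108 - 8) = 5*100 = 500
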